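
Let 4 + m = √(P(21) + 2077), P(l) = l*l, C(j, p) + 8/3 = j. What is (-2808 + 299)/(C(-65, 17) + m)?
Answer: 1618305/23563 + 22581*√2518/23563 ≈ 116.77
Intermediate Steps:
C(j, p) = -8/3 + j
P(l) = l²
m = -4 + √2518 (m = -4 + √(21² + 2077) = -4 + √(441 + 2077) = -4 + √2518 ≈ 46.180)
(-2808 + 299)/(C(-65, 17) + m) = (-2808 + 299)/((-8/3 - 65) + (-4 + √2518)) = -2509/(-203/3 + (-4 + √2518)) = -2509/(-215/3 + √2518)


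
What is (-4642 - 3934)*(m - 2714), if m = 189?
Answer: 21654400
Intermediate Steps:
(-4642 - 3934)*(m - 2714) = (-4642 - 3934)*(189 - 2714) = -8576*(-2525) = 21654400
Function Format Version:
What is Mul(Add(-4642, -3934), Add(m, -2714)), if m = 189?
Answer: 21654400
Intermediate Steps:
Mul(Add(-4642, -3934), Add(m, -2714)) = Mul(Add(-4642, -3934), Add(189, -2714)) = Mul(-8576, -2525) = 21654400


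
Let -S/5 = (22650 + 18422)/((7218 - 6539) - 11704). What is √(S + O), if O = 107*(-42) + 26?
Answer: 2*I*√12263585/105 ≈ 66.704*I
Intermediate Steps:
O = -4468 (O = -4494 + 26 = -4468)
S = 41072/2205 (S = -5*(22650 + 18422)/((7218 - 6539) - 11704) = -205360/(679 - 11704) = -205360/(-11025) = -205360*(-1)/11025 = -5*(-41072/11025) = 41072/2205 ≈ 18.627)
√(S + O) = √(41072/2205 - 4468) = √(-9810868/2205) = 2*I*√12263585/105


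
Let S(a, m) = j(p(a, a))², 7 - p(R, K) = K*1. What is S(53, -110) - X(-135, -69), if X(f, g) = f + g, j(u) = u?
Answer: 2320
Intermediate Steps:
p(R, K) = 7 - K
S(a, m) = (7 - a)²
S(53, -110) - X(-135, -69) = (-7 + 53)² - (-135 - 69) = 46² - 1*(-204) = 2116 + 204 = 2320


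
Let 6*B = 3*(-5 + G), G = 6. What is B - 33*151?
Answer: -9965/2 ≈ -4982.5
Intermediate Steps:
B = ½ (B = (3*(-5 + 6))/6 = (3*1)/6 = (⅙)*3 = ½ ≈ 0.50000)
B - 33*151 = ½ - 33*151 = ½ - 4983 = -9965/2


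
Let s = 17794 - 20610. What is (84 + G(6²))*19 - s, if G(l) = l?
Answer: 5096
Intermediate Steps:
s = -2816
(84 + G(6²))*19 - s = (84 + 6²)*19 - 1*(-2816) = (84 + 36)*19 + 2816 = 120*19 + 2816 = 2280 + 2816 = 5096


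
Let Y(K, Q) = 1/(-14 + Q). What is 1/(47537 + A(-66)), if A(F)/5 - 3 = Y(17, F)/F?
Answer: 1056/50214913 ≈ 2.1030e-5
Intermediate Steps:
A(F) = 15 + 5/(F*(-14 + F)) (A(F) = 15 + 5*(1/((-14 + F)*F)) = 15 + 5*(1/(F*(-14 + F))) = 15 + 5/(F*(-14 + F)))
1/(47537 + A(-66)) = 1/(47537 + (15 + 5/(-66*(-14 - 66)))) = 1/(47537 + (15 + 5*(-1/66)/(-80))) = 1/(47537 + (15 + 5*(-1/66)*(-1/80))) = 1/(47537 + (15 + 1/1056)) = 1/(47537 + 15841/1056) = 1/(50214913/1056) = 1056/50214913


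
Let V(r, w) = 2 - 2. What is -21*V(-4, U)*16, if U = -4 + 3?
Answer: 0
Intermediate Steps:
U = -1
V(r, w) = 0
-21*V(-4, U)*16 = -21*0*16 = 0*16 = 0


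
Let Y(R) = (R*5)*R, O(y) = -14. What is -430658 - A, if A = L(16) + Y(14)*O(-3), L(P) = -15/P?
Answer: -6670993/16 ≈ -4.1694e+5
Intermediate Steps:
Y(R) = 5*R**2 (Y(R) = (5*R)*R = 5*R**2)
A = -219535/16 (A = -15/16 + (5*14**2)*(-14) = -15*1/16 + (5*196)*(-14) = -15/16 + 980*(-14) = -15/16 - 13720 = -219535/16 ≈ -13721.)
-430658 - A = -430658 - 1*(-219535/16) = -430658 + 219535/16 = -6670993/16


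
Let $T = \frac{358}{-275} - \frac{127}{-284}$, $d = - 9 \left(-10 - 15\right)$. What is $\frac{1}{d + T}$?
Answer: $\frac{78100}{17505753} \approx 0.0044614$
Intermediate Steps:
$d = 225$ ($d = \left(-9\right) \left(-25\right) = 225$)
$T = - \frac{66747}{78100}$ ($T = 358 \left(- \frac{1}{275}\right) - - \frac{127}{284} = - \frac{358}{275} + \frac{127}{284} = - \frac{66747}{78100} \approx -0.85464$)
$\frac{1}{d + T} = \frac{1}{225 - \frac{66747}{78100}} = \frac{1}{\frac{17505753}{78100}} = \frac{78100}{17505753}$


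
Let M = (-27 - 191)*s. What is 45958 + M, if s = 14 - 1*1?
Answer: 43124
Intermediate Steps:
s = 13 (s = 14 - 1 = 13)
M = -2834 (M = (-27 - 191)*13 = -218*13 = -2834)
45958 + M = 45958 - 2834 = 43124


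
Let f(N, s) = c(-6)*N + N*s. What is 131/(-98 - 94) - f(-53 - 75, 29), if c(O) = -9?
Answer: 491389/192 ≈ 2559.3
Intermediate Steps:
f(N, s) = -9*N + N*s
131/(-98 - 94) - f(-53 - 75, 29) = 131/(-98 - 94) - (-53 - 75)*(-9 + 29) = 131/(-192) - (-128)*20 = 131*(-1/192) - 1*(-2560) = -131/192 + 2560 = 491389/192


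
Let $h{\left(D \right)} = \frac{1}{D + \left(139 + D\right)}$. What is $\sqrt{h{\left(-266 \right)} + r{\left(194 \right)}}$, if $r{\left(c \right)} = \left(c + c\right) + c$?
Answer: $\frac{5 \sqrt{3595557}}{393} \approx 24.125$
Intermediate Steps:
$h{\left(D \right)} = \frac{1}{139 + 2 D}$
$r{\left(c \right)} = 3 c$ ($r{\left(c \right)} = 2 c + c = 3 c$)
$\sqrt{h{\left(-266 \right)} + r{\left(194 \right)}} = \sqrt{\frac{1}{139 + 2 \left(-266\right)} + 3 \cdot 194} = \sqrt{\frac{1}{139 - 532} + 582} = \sqrt{\frac{1}{-393} + 582} = \sqrt{- \frac{1}{393} + 582} = \sqrt{\frac{228725}{393}} = \frac{5 \sqrt{3595557}}{393}$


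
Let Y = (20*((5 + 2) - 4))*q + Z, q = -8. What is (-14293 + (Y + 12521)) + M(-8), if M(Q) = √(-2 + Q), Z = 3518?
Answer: 1266 + I*√10 ≈ 1266.0 + 3.1623*I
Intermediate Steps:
Y = 3038 (Y = (20*((5 + 2) - 4))*(-8) + 3518 = (20*(7 - 4))*(-8) + 3518 = (20*3)*(-8) + 3518 = 60*(-8) + 3518 = -480 + 3518 = 3038)
(-14293 + (Y + 12521)) + M(-8) = (-14293 + (3038 + 12521)) + √(-2 - 8) = (-14293 + 15559) + √(-10) = 1266 + I*√10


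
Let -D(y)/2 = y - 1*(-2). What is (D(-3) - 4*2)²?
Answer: 36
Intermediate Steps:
D(y) = -4 - 2*y (D(y) = -2*(y - 1*(-2)) = -2*(y + 2) = -2*(2 + y) = -4 - 2*y)
(D(-3) - 4*2)² = ((-4 - 2*(-3)) - 4*2)² = ((-4 + 6) - 8)² = (2 - 8)² = (-6)² = 36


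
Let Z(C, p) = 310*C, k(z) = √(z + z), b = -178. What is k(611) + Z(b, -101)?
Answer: -55180 + √1222 ≈ -55145.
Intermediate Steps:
k(z) = √2*√z (k(z) = √(2*z) = √2*√z)
k(611) + Z(b, -101) = √2*√611 + 310*(-178) = √1222 - 55180 = -55180 + √1222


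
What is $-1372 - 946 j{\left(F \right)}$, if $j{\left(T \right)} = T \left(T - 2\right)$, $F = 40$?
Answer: $-1439292$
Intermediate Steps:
$j{\left(T \right)} = T \left(-2 + T\right)$
$-1372 - 946 j{\left(F \right)} = -1372 - 946 \cdot 40 \left(-2 + 40\right) = -1372 - 946 \cdot 40 \cdot 38 = -1372 - 1437920 = -1439292$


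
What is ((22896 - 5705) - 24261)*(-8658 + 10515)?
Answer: -13128990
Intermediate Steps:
((22896 - 5705) - 24261)*(-8658 + 10515) = (17191 - 24261)*1857 = -7070*1857 = -13128990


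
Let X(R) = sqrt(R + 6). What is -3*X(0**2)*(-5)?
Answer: 15*sqrt(6) ≈ 36.742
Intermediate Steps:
X(R) = sqrt(6 + R)
-3*X(0**2)*(-5) = -3*sqrt(6 + 0**2)*(-5) = -3*sqrt(6 + 0)*(-5) = -3*sqrt(6)*(-5) = 15*sqrt(6)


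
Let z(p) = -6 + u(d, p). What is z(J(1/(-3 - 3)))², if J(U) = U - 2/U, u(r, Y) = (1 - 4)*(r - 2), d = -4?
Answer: 144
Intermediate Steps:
u(r, Y) = 6 - 3*r (u(r, Y) = -3*(-2 + r) = 6 - 3*r)
J(U) = U - 2/U
z(p) = 12 (z(p) = -6 + (6 - 3*(-4)) = -6 + (6 + 12) = -6 + 18 = 12)
z(J(1/(-3 - 3)))² = 12² = 144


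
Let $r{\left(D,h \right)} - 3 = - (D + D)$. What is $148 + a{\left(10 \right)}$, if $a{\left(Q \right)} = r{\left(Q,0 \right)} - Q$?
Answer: $121$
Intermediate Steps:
$r{\left(D,h \right)} = 3 - 2 D$ ($r{\left(D,h \right)} = 3 - \left(D + D\right) = 3 - 2 D$)
$a{\left(Q \right)} = 3 - 3 Q$ ($a{\left(Q \right)} = \left(3 - 2 Q\right) - Q = 3 - 3 Q$)
$148 + a{\left(10 \right)} = 148 + \left(3 - 30\right) = 148 - 27 = 121$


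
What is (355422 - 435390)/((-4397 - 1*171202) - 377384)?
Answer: 79968/552983 ≈ 0.14461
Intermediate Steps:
(355422 - 435390)/((-4397 - 1*171202) - 377384) = -79968/((-4397 - 171202) - 377384) = -79968/(-175599 - 377384) = -79968/(-552983) = -79968*(-1/552983) = 79968/552983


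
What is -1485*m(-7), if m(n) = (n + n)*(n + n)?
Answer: -291060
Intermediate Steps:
m(n) = 4*n² (m(n) = (2*n)*(2*n) = 4*n²)
-1485*m(-7) = -5940*(-7)² = -5940*49 = -1485*196 = -291060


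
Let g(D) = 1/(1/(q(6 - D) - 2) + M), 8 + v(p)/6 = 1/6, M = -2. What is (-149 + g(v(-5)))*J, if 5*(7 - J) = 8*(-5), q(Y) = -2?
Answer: -6725/3 ≈ -2241.7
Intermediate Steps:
v(p) = -47 (v(p) = -48 + 6/6 = -48 + 6*(⅙) = -48 + 1 = -47)
g(D) = -4/9 (g(D) = 1/(1/(-2 - 2) - 2) = 1/(1/(-4) - 2) = 1/(-¼ - 2) = 1/(-9/4) = -4/9)
J = 15 (J = 7 - 8*(-5)/5 = 7 - ⅕*(-40) = 7 + 8 = 15)
(-149 + g(v(-5)))*J = (-149 - 4/9)*15 = -1345/9*15 = -6725/3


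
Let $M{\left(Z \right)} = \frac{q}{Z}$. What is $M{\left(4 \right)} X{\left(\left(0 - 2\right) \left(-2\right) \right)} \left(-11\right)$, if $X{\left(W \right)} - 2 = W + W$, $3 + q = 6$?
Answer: $- \frac{165}{2} \approx -82.5$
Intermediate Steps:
$q = 3$ ($q = -3 + 6 = 3$)
$M{\left(Z \right)} = \frac{3}{Z}$
$X{\left(W \right)} = 2 + 2 W$ ($X{\left(W \right)} = 2 + \left(W + W\right) = 2 + 2 W$)
$M{\left(4 \right)} X{\left(\left(0 - 2\right) \left(-2\right) \right)} \left(-11\right) = \frac{3}{4} \left(2 + 2 \left(0 - 2\right) \left(-2\right)\right) \left(-11\right) = 3 \cdot \frac{1}{4} \left(2 + 2 \left(\left(-2\right) \left(-2\right)\right)\right) \left(-11\right) = \frac{3 \left(2 + 2 \cdot 4\right)}{4} \left(-11\right) = \frac{3 \left(2 + 8\right)}{4} \left(-11\right) = \frac{3}{4} \cdot 10 \left(-11\right) = \frac{15}{2} \left(-11\right) = - \frac{165}{2}$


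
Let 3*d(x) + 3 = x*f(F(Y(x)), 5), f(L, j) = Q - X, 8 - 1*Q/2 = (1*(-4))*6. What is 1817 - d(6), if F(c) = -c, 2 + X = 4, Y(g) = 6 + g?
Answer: 1694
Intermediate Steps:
Q = 64 (Q = 16 - 2*1*(-4)*6 = 16 - (-8)*6 = 16 - 2*(-24) = 16 + 48 = 64)
X = 2 (X = -2 + 4 = 2)
f(L, j) = 62 (f(L, j) = 64 - 1*2 = 64 - 2 = 62)
d(x) = -1 + 62*x/3 (d(x) = -1 + (x*62)/3 = -1 + (62*x)/3 = -1 + 62*x/3)
1817 - d(6) = 1817 - (-1 + (62/3)*6) = 1817 - (-1 + 124) = 1817 - 1*123 = 1817 - 123 = 1694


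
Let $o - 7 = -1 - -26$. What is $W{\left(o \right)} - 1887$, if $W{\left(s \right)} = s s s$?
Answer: $30881$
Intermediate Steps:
$o = 32$ ($o = 7 - -25 = 7 + \left(-1 + 26\right) = 7 + 25 = 32$)
$W{\left(s \right)} = s^{3}$ ($W{\left(s \right)} = s^{2} s = s^{3}$)
$W{\left(o \right)} - 1887 = 32^{3} - 1887 = 32768 - 1887 = 30881$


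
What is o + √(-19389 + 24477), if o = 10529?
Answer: 10529 + 4*√318 ≈ 10600.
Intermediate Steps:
o + √(-19389 + 24477) = 10529 + √(-19389 + 24477) = 10529 + √5088 = 10529 + 4*√318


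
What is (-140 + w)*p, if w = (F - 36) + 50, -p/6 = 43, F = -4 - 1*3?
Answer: 34314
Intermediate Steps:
F = -7 (F = -4 - 3 = -7)
p = -258 (p = -6*43 = -258)
w = 7 (w = (-7 - 36) + 50 = -43 + 50 = 7)
(-140 + w)*p = (-140 + 7)*(-258) = -133*(-258) = 34314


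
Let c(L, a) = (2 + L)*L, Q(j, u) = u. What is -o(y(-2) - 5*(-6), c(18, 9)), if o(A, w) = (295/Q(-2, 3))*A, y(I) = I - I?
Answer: -2950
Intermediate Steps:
y(I) = 0
c(L, a) = L*(2 + L)
o(A, w) = 295*A/3 (o(A, w) = (295/3)*A = (295*(⅓))*A = 295*A/3)
-o(y(-2) - 5*(-6), c(18, 9)) = -295*(0 - 5*(-6))/3 = -295*(0 + 30)/3 = -295*30/3 = -1*2950 = -2950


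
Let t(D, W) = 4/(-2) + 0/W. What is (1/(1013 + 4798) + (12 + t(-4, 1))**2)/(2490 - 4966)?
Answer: -581101/14388036 ≈ -0.040388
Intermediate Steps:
t(D, W) = -2 (t(D, W) = 4*(-1/2) + 0 = -2 + 0 = -2)
(1/(1013 + 4798) + (12 + t(-4, 1))**2)/(2490 - 4966) = (1/(1013 + 4798) + (12 - 2)**2)/(2490 - 4966) = (1/5811 + 10**2)/(-2476) = (1/5811 + 100)*(-1/2476) = (581101/5811)*(-1/2476) = -581101/14388036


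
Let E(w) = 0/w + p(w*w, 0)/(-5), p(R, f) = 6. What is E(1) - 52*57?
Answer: -14826/5 ≈ -2965.2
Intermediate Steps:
E(w) = -6/5 (E(w) = 0/w + 6/(-5) = 0 + 6*(-⅕) = 0 - 6/5 = -6/5)
E(1) - 52*57 = -6/5 - 52*57 = -6/5 - 2964 = -14826/5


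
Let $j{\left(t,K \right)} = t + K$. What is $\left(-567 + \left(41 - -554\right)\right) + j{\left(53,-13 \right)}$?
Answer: $68$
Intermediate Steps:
$j{\left(t,K \right)} = K + t$
$\left(-567 + \left(41 - -554\right)\right) + j{\left(53,-13 \right)} = \left(-567 + \left(41 - -554\right)\right) + \left(-13 + 53\right) = \left(-567 + \left(41 + 554\right)\right) + 40 = \left(-567 + 595\right) + 40 = 28 + 40 = 68$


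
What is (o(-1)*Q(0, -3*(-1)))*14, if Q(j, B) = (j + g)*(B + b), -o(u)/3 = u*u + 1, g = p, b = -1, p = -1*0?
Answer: 0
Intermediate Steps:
p = 0
g = 0
o(u) = -3 - 3*u² (o(u) = -3*(u*u + 1) = -3*(u² + 1) = -3*(1 + u²) = -3 - 3*u²)
Q(j, B) = j*(-1 + B) (Q(j, B) = (j + 0)*(B - 1) = j*(-1 + B))
(o(-1)*Q(0, -3*(-1)))*14 = ((-3 - 3*(-1)²)*(0*(-1 - 3*(-1))))*14 = ((-3 - 3*1)*(0*(-1 + 3)))*14 = ((-3 - 3)*(0*2))*14 = -6*0*14 = 0*14 = 0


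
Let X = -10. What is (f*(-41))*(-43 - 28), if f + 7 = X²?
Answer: 270723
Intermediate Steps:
f = 93 (f = -7 + (-10)² = -7 + 100 = 93)
(f*(-41))*(-43 - 28) = (93*(-41))*(-43 - 28) = -3813*(-71) = 270723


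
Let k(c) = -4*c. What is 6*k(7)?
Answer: -168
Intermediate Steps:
6*k(7) = 6*(-4*7) = 6*(-28) = -168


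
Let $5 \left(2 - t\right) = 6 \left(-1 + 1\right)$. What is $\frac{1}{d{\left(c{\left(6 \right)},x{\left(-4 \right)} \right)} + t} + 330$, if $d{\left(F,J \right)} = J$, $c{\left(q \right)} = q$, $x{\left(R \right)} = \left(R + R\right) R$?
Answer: $\frac{11221}{34} \approx 330.03$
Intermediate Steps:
$x{\left(R \right)} = 2 R^{2}$ ($x{\left(R \right)} = 2 R R = 2 R^{2}$)
$t = 2$ ($t = 2 - \frac{6 \left(-1 + 1\right)}{5} = 2 - \frac{6 \cdot 0}{5} = 2 - 0 = 2 + 0 = 2$)
$\frac{1}{d{\left(c{\left(6 \right)},x{\left(-4 \right)} \right)} + t} + 330 = \frac{1}{2 \left(-4\right)^{2} + 2} + 330 = \frac{1}{2 \cdot 16 + 2} + 330 = \frac{1}{32 + 2} + 330 = \frac{1}{34} + 330 = \frac{11221}{34}$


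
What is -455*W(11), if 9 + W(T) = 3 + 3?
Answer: 1365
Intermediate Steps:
W(T) = -3 (W(T) = -9 + (3 + 3) = -9 + 6 = -3)
-455*W(11) = -455*(-3) = 1365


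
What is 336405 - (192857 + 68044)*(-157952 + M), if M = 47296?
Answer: 28870597461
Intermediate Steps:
336405 - (192857 + 68044)*(-157952 + M) = 336405 - (192857 + 68044)*(-157952 + 47296) = 336405 - 260901*(-110656) = 336405 - 1*(-28870261056) = 336405 + 28870261056 = 28870597461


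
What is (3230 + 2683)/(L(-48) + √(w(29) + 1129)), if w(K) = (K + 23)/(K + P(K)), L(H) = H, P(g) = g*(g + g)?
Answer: -485622864/2010373 - 5913*√3305260181/2010373 ≈ -410.65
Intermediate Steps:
P(g) = 2*g² (P(g) = g*(2*g) = 2*g²)
w(K) = (23 + K)/(K + 2*K²) (w(K) = (K + 23)/(K + 2*K²) = (23 + K)/(K + 2*K²))
(3230 + 2683)/(L(-48) + √(w(29) + 1129)) = (3230 + 2683)/(-48 + √((23 + 29)/(29*(1 + 2*29)) + 1129)) = 5913/(-48 + √((1/29)*52/(1 + 58) + 1129)) = 5913/(-48 + √((1/29)*52/59 + 1129)) = 5913/(-48 + √((1/29)*(1/59)*52 + 1129)) = 5913/(-48 + √(52/1711 + 1129)) = 5913/(-48 + √(1931771/1711)) = 5913/(-48 + √3305260181/1711)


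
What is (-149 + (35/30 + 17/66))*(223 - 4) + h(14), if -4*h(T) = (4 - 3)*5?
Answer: -1422095/44 ≈ -32320.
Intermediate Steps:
h(T) = -5/4 (h(T) = -(4 - 3)*5/4 = -5/4)
(-149 + (35/30 + 17/66))*(223 - 4) + h(14) = (-149 + (35/30 + 17/66))*(223 - 4) - 5/4 = (-149 + (35*(1/30) + 17*(1/66)))*219 - 5/4 = (-149 + (7/6 + 17/66))*219 - 5/4 = (-149 + 47/33)*219 - 5/4 = -4870/33*219 - 5/4 = -355510/11 - 5/4 = -1422095/44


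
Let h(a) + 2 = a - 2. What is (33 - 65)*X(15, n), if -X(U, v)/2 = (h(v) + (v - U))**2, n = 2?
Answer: 14400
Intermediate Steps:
h(a) = -4 + a (h(a) = -2 + (a - 2) = -2 + (-2 + a) = -4 + a)
X(U, v) = -2*(-4 - U + 2*v)**2 (X(U, v) = -2*((-4 + v) + (v - U))**2 = -2*(-4 - U + 2*v)**2)
(33 - 65)*X(15, n) = (33 - 65)*(-2*(4 + 15 - 2*2)**2) = -(-64)*(4 + 15 - 4)**2 = -(-64)*15**2 = -(-64)*225 = -32*(-450) = 14400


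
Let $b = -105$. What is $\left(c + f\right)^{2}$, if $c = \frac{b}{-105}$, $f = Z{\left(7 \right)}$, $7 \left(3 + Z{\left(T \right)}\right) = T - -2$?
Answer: $\frac{25}{49} \approx 0.5102$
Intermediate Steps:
$Z{\left(T \right)} = - \frac{19}{7} + \frac{T}{7}$ ($Z{\left(T \right)} = -3 + \frac{T - -2}{7} = -3 + \frac{T + 2}{7} = -3 + \frac{2 + T}{7} = -3 + \left(\frac{2}{7} + \frac{T}{7}\right) = - \frac{19}{7} + \frac{T}{7}$)
$f = - \frac{12}{7}$ ($f = - \frac{19}{7} + \frac{1}{7} \cdot 7 = - \frac{19}{7} + 1 = - \frac{12}{7} \approx -1.7143$)
$c = 1$ ($c = - \frac{105}{-105} = \left(-105\right) \left(- \frac{1}{105}\right) = 1$)
$\left(c + f\right)^{2} = \left(1 - \frac{12}{7}\right)^{2} = \left(- \frac{5}{7}\right)^{2} = \frac{25}{49}$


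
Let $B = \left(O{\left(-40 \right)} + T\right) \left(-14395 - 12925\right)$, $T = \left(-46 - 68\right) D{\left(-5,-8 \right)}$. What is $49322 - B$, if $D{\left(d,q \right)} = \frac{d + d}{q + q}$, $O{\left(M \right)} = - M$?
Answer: $-804428$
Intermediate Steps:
$D{\left(d,q \right)} = \frac{d}{q}$ ($D{\left(d,q \right)} = \frac{2 d}{2 q} = 2 d \frac{1}{2 q} = \frac{d}{q}$)
$T = - \frac{285}{4}$ ($T = \left(-46 - 68\right) \left(- \frac{5}{-8}\right) = - 114 \left(\left(-5\right) \left(- \frac{1}{8}\right)\right) = \left(-114\right) \frac{5}{8} = - \frac{285}{4} \approx -71.25$)
$B = 853750$ ($B = \left(\left(-1\right) \left(-40\right) - \frac{285}{4}\right) \left(-14395 - 12925\right) = \left(40 - \frac{285}{4}\right) \left(-27320\right) = \left(- \frac{125}{4}\right) \left(-27320\right) = 853750$)
$49322 - B = 49322 - 853750 = -804428$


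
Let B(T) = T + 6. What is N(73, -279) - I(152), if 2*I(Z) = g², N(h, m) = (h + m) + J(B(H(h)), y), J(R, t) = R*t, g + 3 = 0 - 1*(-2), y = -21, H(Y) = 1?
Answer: -707/2 ≈ -353.50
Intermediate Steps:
B(T) = 6 + T
g = -1 (g = -3 + (0 - 1*(-2)) = -3 + (0 + 2) = -3 + 2 = -1)
N(h, m) = -147 + h + m (N(h, m) = (h + m) + (6 + 1)*(-21) = (h + m) + 7*(-21) = (h + m) - 147 = -147 + h + m)
I(Z) = ½ (I(Z) = (½)*(-1)² = (½)*1 = ½)
N(73, -279) - I(152) = (-147 + 73 - 279) - 1*½ = -353 - ½ = -707/2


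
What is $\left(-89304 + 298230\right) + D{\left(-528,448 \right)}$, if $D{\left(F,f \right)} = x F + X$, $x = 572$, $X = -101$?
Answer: $-93191$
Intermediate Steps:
$D{\left(F,f \right)} = -101 + 572 F$ ($D{\left(F,f \right)} = 572 F - 101 = -101 + 572 F$)
$\left(-89304 + 298230\right) + D{\left(-528,448 \right)} = \left(-89304 + 298230\right) + \left(-101 + 572 \left(-528\right)\right) = 208926 - 302117 = -93191$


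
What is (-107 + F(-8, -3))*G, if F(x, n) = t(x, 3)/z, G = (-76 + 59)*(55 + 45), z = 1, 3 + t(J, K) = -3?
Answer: 192100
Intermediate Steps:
t(J, K) = -6 (t(J, K) = -3 - 3 = -6)
G = -1700 (G = -17*100 = -1700)
F(x, n) = -6 (F(x, n) = -6/1 = -6*1 = -6)
(-107 + F(-8, -3))*G = (-107 - 6)*(-1700) = -113*(-1700) = 192100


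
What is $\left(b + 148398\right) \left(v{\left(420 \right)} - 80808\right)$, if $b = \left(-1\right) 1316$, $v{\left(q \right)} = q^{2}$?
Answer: $14059862544$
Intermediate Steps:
$b = -1316$
$\left(b + 148398\right) \left(v{\left(420 \right)} - 80808\right) = \left(-1316 + 148398\right) \left(420^{2} - 80808\right) = 147082 \left(176400 - 80808\right) = 147082 \cdot 95592 = 14059862544$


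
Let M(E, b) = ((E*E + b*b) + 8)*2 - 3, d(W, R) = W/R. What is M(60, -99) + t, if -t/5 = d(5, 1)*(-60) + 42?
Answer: 28105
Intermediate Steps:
M(E, b) = 13 + 2*E**2 + 2*b**2 (M(E, b) = ((E**2 + b**2) + 8)*2 - 3 = (8 + E**2 + b**2)*2 - 3 = (16 + 2*E**2 + 2*b**2) - 3 = 13 + 2*E**2 + 2*b**2)
t = 1290 (t = -5*((5/1)*(-60) + 42) = -5*((5*1)*(-60) + 42) = -5*(5*(-60) + 42) = -5*(-300 + 42) = -5*(-258) = 1290)
M(60, -99) + t = (13 + 2*60**2 + 2*(-99)**2) + 1290 = (13 + 2*3600 + 2*9801) + 1290 = (13 + 7200 + 19602) + 1290 = 26815 + 1290 = 28105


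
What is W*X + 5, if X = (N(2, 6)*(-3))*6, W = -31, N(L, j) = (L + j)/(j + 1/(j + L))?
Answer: 35957/49 ≈ 733.82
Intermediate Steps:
N(L, j) = (L + j)/(j + 1/(L + j))
X = -1152/49 (X = (((2 + 6)**2/(1 + 6**2 + 2*6))*(-3))*6 = ((8**2/(1 + 36 + 12))*(-3))*6 = ((64/49)*(-3))*6 = -192/49*6 = -1152/49 ≈ -23.510)
W*X + 5 = -31*(-1152/49) + 5 = 35712/49 + 5 = 35957/49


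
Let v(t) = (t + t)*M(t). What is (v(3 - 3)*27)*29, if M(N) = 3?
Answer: 0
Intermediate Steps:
v(t) = 6*t (v(t) = (t + t)*3 = (2*t)*3 = 6*t)
(v(3 - 3)*27)*29 = ((6*(3 - 3))*27)*29 = ((6*0)*27)*29 = (0*27)*29 = 0*29 = 0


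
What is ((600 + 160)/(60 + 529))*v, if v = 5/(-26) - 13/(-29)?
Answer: 3860/11687 ≈ 0.33028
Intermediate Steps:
v = 193/754 (v = 5*(-1/26) - 13*(-1/29) = -5/26 + 13/29 = 193/754 ≈ 0.25597)
((600 + 160)/(60 + 529))*v = ((600 + 160)/(60 + 529))*(193/754) = (760/589)*(193/754) = (760*(1/589))*(193/754) = (40/31)*(193/754) = 3860/11687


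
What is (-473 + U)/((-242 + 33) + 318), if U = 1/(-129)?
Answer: -61018/14061 ≈ -4.3395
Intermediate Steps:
U = -1/129 ≈ -0.0077519
(-473 + U)/((-242 + 33) + 318) = (-473 - 1/129)/((-242 + 33) + 318) = -61018/(129*(-209 + 318)) = -61018/129/109 = -61018/129*1/109 = -61018/14061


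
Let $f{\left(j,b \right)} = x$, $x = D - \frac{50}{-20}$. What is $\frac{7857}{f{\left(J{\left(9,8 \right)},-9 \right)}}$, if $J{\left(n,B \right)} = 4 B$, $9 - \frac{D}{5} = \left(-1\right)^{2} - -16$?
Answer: $- \frac{5238}{25} \approx -209.52$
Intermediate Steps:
$D = -40$ ($D = 45 - 5 \left(\left(-1\right)^{2} - -16\right) = 45 - 5 \left(1 + 16\right) = 45 - 85 = -40$)
$x = - \frac{75}{2}$ ($x = -40 - \frac{50}{-20} = -40 - 50 \left(- \frac{1}{20}\right) = -40 - - \frac{5}{2} = -40 + \frac{5}{2} = - \frac{75}{2} \approx -37.5$)
$f{\left(j,b \right)} = - \frac{75}{2}$
$\frac{7857}{f{\left(J{\left(9,8 \right)},-9 \right)}} = \frac{7857}{- \frac{75}{2}} = 7857 \left(- \frac{2}{75}\right) = - \frac{5238}{25}$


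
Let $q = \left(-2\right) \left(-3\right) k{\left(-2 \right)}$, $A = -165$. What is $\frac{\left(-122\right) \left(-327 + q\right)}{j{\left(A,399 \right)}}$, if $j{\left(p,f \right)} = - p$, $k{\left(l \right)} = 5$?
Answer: $\frac{1098}{5} \approx 219.6$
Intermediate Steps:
$q = 30$ ($q = \left(-2\right) \left(-3\right) 5 = 6 \cdot 5 = 30$)
$\frac{\left(-122\right) \left(-327 + q\right)}{j{\left(A,399 \right)}} = \frac{\left(-122\right) \left(-327 + 30\right)}{\left(-1\right) \left(-165\right)} = \frac{\left(-122\right) \left(-297\right)}{165} = 36234 \cdot \frac{1}{165} = \frac{1098}{5}$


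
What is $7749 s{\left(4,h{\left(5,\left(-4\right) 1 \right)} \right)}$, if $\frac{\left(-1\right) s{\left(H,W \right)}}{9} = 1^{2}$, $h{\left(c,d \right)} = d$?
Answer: $-69741$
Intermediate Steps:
$s{\left(H,W \right)} = -9$ ($s{\left(H,W \right)} = - 9 \cdot 1^{2} = \left(-9\right) 1 = -9$)
$7749 s{\left(4,h{\left(5,\left(-4\right) 1 \right)} \right)} = 7749 \left(-9\right) = -69741$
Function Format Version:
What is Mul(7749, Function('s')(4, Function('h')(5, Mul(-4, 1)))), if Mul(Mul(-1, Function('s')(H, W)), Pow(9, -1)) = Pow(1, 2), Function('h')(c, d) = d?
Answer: -69741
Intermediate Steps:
Function('s')(H, W) = -9 (Function('s')(H, W) = Mul(-9, Pow(1, 2)) = Mul(-9, 1) = -9)
Mul(7749, Function('s')(4, Function('h')(5, Mul(-4, 1)))) = Mul(7749, -9) = -69741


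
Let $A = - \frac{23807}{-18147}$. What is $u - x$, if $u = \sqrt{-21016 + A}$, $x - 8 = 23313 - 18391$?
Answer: $-4930 + \frac{i \sqrt{6920422781115}}{18147} \approx -4930.0 + 144.96 i$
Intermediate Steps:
$A = \frac{23807}{18147}$ ($A = \left(-23807\right) \left(- \frac{1}{18147}\right) = \frac{23807}{18147} \approx 1.3119$)
$x = 4930$ ($x = 8 + \left(23313 - 18391\right) = 8 + 4922 = 4930$)
$u = \frac{i \sqrt{6920422781115}}{18147}$ ($u = \sqrt{-21016 + \frac{23807}{18147}} = \sqrt{- \frac{381353545}{18147}} = \frac{i \sqrt{6920422781115}}{18147} \approx 144.96 i$)
$u - x = \frac{i \sqrt{6920422781115}}{18147} - 4930 = -4930 + \frac{i \sqrt{6920422781115}}{18147}$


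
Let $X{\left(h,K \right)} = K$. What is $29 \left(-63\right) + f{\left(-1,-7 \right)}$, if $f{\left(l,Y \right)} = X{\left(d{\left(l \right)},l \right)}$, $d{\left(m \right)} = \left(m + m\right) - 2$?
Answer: $-1828$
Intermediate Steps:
$d{\left(m \right)} = -2 + 2 m$ ($d{\left(m \right)} = 2 m - 2 = -2 + 2 m$)
$f{\left(l,Y \right)} = l$
$29 \left(-63\right) + f{\left(-1,-7 \right)} = 29 \left(-63\right) - 1 = -1827 - 1 = -1828$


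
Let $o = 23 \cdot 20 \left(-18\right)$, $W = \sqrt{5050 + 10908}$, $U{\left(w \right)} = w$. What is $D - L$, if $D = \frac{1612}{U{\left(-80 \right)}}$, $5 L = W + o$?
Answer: $\frac{32717}{20} - \frac{\sqrt{15958}}{5} \approx 1610.6$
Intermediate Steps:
$W = \sqrt{15958} \approx 126.32$
$o = -8280$ ($o = 460 \left(-18\right) = -8280$)
$L = -1656 + \frac{\sqrt{15958}}{5}$ ($L = \frac{\sqrt{15958} - 8280}{5} = \frac{-8280 + \sqrt{15958}}{5} = -1656 + \frac{\sqrt{15958}}{5} \approx -1630.7$)
$D = - \frac{403}{20}$ ($D = \frac{1612}{-80} = 1612 \left(- \frac{1}{80}\right) = - \frac{403}{20} \approx -20.15$)
$D - L = - \frac{403}{20} - \left(-1656 + \frac{\sqrt{15958}}{5}\right) = - \frac{403}{20} + \left(1656 - \frac{\sqrt{15958}}{5}\right) = \frac{32717}{20} - \frac{\sqrt{15958}}{5}$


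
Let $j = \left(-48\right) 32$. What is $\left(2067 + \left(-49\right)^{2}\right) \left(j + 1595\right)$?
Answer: $263612$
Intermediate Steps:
$j = -1536$
$\left(2067 + \left(-49\right)^{2}\right) \left(j + 1595\right) = \left(2067 + \left(-49\right)^{2}\right) \left(-1536 + 1595\right) = \left(2067 + 2401\right) 59 = 4468 \cdot 59 = 263612$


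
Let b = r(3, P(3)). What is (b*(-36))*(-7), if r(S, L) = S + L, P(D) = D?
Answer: 1512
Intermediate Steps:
r(S, L) = L + S
b = 6 (b = 3 + 3 = 6)
(b*(-36))*(-7) = (6*(-36))*(-7) = -216*(-7) = 1512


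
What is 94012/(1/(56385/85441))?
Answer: 5300866620/85441 ≈ 62041.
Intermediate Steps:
94012/(1/(56385/85441)) = 94012/(85441/56385) = 94012*(56385/85441) = 5300866620/85441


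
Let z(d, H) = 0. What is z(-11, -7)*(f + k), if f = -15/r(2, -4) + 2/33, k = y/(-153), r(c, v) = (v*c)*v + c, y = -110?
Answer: 0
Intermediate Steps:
r(c, v) = c + c*v² (r(c, v) = (c*v)*v + c = c*v² + c = c + c*v²)
k = 110/153 (k = -110/(-153) = -110*(-1/153) = 110/153 ≈ 0.71895)
f = -427/1122 (f = -15*1/(2*(1 + (-4)²)) + 2/33 = -15*1/(2*(1 + 16)) + 2*(1/33) = -15/(2*17) + 2/33 = -15/34 + 2/33 = -427/1122 ≈ -0.38057)
z(-11, -7)*(f + k) = 0*(-427/1122 + 110/153) = 0*(67/198) = 0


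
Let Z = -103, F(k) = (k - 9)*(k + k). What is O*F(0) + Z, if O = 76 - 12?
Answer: -103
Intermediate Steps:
F(k) = 2*k*(-9 + k) (F(k) = (-9 + k)*(2*k) = 2*k*(-9 + k))
O = 64
O*F(0) + Z = 64*(2*0*(-9 + 0)) - 103 = 64*(2*0*(-9)) - 103 = 64*0 - 103 = 0 - 103 = -103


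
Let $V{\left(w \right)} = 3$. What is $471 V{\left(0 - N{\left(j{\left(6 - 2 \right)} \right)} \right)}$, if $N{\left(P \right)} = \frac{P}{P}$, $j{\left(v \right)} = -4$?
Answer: $1413$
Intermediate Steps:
$N{\left(P \right)} = 1$
$471 V{\left(0 - N{\left(j{\left(6 - 2 \right)} \right)} \right)} = 471 \cdot 3 = 1413$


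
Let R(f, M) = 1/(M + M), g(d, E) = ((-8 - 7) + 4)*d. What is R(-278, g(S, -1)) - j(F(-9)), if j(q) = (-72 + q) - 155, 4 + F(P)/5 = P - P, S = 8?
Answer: 43471/176 ≈ 246.99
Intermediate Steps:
g(d, E) = -11*d (g(d, E) = (-15 + 4)*d = -11*d)
R(f, M) = 1/(2*M)
F(P) = -20 (F(P) = -20 + 5*(P - P) = -20 + 5*0 = -20 + 0 = -20)
j(q) = -227 + q
R(-278, g(S, -1)) - j(F(-9)) = 1/(2*((-11*8))) - (-227 - 20) = (½)/(-88) - 1*(-247) = (½)*(-1/88) + 247 = -1/176 + 247 = 43471/176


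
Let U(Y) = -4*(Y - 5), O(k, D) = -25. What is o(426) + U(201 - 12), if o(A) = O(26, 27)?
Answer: -761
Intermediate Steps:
o(A) = -25
U(Y) = 20 - 4*Y (U(Y) = -4*(-5 + Y) = 20 - 4*Y)
o(426) + U(201 - 12) = -25 + (20 - 4*(201 - 12)) = -25 + (20 - 4*189) = -25 + (20 - 756) = -25 - 736 = -761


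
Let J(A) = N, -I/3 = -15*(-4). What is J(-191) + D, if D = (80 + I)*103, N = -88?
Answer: -10388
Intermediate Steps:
I = -180 (I = -(-45)*(-4) = -3*60 = -180)
J(A) = -88
D = -10300 (D = (80 - 180)*103 = -100*103 = -10300)
J(-191) + D = -88 - 10300 = -10388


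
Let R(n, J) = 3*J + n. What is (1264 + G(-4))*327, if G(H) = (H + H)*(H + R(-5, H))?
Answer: 468264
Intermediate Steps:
R(n, J) = n + 3*J
G(H) = 2*H*(-5 + 4*H) (G(H) = (H + H)*(H + (-5 + 3*H)) = (2*H)*(-5 + 4*H) = 2*H*(-5 + 4*H))
(1264 + G(-4))*327 = (1264 + 2*(-4)*(-5 + 4*(-4)))*327 = (1264 + 2*(-4)*(-5 - 16))*327 = (1264 + 2*(-4)*(-21))*327 = (1264 + 168)*327 = 1432*327 = 468264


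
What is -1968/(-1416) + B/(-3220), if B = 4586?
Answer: -3267/94990 ≈ -0.034393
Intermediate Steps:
-1968/(-1416) + B/(-3220) = -1968/(-1416) + 4586/(-3220) = -1968*(-1/1416) + 4586*(-1/3220) = 82/59 - 2293/1610 = -3267/94990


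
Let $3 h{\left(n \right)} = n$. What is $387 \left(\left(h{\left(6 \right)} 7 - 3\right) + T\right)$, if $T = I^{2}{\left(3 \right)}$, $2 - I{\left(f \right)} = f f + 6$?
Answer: $69660$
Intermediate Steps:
$h{\left(n \right)} = \frac{n}{3}$
$I{\left(f \right)} = -4 - f^{2}$ ($I{\left(f \right)} = 2 - \left(f f + 6\right) = 2 - \left(f^{2} + 6\right) = 2 - \left(6 + f^{2}\right) = -4 - f^{2}$)
$T = 169$ ($T = \left(-4 - 3^{2}\right)^{2} = \left(-4 - 9\right)^{2} = \left(-13\right)^{2} = 169$)
$387 \left(\left(h{\left(6 \right)} 7 - 3\right) + T\right) = 387 \left(\left(\frac{1}{3} \cdot 6 \cdot 7 - 3\right) + 169\right) = 387 \left(\left(2 \cdot 7 - 3\right) + 169\right) = 387 \left(\left(14 - 3\right) + 169\right) = 387 \left(11 + 169\right) = 387 \cdot 180 = 69660$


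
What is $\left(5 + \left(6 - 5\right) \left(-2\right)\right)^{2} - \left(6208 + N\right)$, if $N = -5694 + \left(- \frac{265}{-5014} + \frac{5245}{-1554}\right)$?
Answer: $- \frac{977237540}{1947939} \approx -501.68$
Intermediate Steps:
$N = - \frac{11098036321}{1947939}$ ($N = -5694 + \left(\left(-265\right) \left(- \frac{1}{5014}\right) + 5245 \left(- \frac{1}{1554}\right)\right) = -5694 + \left(\frac{265}{5014} - \frac{5245}{1554}\right) = -5694 - \frac{6471655}{1947939} = - \frac{11098036321}{1947939} \approx -5697.3$)
$\left(5 + \left(6 - 5\right) \left(-2\right)\right)^{2} - \left(6208 + N\right) = \left(5 + \left(6 - 5\right) \left(-2\right)\right)^{2} + \left(\left(486 - 6694\right) - - \frac{11098036321}{1947939}\right) = \left(5 + 1 \left(-2\right)\right)^{2} + \left(-6208 + \frac{11098036321}{1947939}\right) = \left(5 - 2\right)^{2} - \frac{994768991}{1947939} = 3^{2} - \frac{994768991}{1947939} = 9 - \frac{994768991}{1947939} = - \frac{977237540}{1947939}$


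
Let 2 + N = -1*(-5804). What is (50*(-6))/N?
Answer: -50/967 ≈ -0.051706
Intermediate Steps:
N = 5802 (N = -2 - 1*(-5804) = -2 + 5804 = 5802)
(50*(-6))/N = (50*(-6))/5802 = -300*1/5802 = -50/967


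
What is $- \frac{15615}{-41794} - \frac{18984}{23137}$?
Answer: $- \frac{432133041}{966987778} \approx -0.44689$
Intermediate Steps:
$- \frac{15615}{-41794} - \frac{18984}{23137} = \left(-15615\right) \left(- \frac{1}{41794}\right) - \frac{18984}{23137} = \frac{15615}{41794} - \frac{18984}{23137} = - \frac{432133041}{966987778}$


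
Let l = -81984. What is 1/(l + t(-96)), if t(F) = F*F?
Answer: -1/72768 ≈ -1.3742e-5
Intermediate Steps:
t(F) = F²
1/(l + t(-96)) = 1/(-81984 + (-96)²) = 1/(-81984 + 9216) = 1/(-72768) = -1/72768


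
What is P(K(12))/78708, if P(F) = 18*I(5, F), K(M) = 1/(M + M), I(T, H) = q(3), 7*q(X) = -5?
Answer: -15/91826 ≈ -0.00016335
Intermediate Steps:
q(X) = -5/7 (q(X) = (1/7)*(-5) = -5/7)
I(T, H) = -5/7
K(M) = 1/(2*M)
P(F) = -90/7 (P(F) = 18*(-5/7) = -90/7)
P(K(12))/78708 = -90/7/78708 = -90/7*1/78708 = -15/91826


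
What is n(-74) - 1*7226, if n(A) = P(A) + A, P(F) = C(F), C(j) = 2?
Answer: -7298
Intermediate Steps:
P(F) = 2
n(A) = 2 + A
n(-74) - 1*7226 = (2 - 74) - 1*7226 = -72 - 7226 = -7298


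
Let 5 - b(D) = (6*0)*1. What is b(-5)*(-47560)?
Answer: -237800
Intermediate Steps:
b(D) = 5 (b(D) = 5 - 6*0 = 5 - 0 = 5 - 1*0 = 5 + 0 = 5)
b(-5)*(-47560) = 5*(-47560) = -237800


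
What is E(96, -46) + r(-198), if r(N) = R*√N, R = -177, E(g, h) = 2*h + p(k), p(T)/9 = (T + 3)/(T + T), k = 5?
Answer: -424/5 - 531*I*√22 ≈ -84.8 - 2490.6*I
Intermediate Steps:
p(T) = 9*(3 + T)/(2*T) (p(T) = 9*((T + 3)/(T + T)) = 9*((3 + T)/((2*T))) = 9*((3 + T)*(1/(2*T))) = 9*((3 + T)/(2*T)) = 9*(3 + T)/(2*T))
E(g, h) = 36/5 + 2*h (E(g, h) = 2*h + (9/2)*(3 + 5)/5 = 2*h + (9/2)*(⅕)*8 = 2*h + 36/5 = 36/5 + 2*h)
r(N) = -177*√N
E(96, -46) + r(-198) = (36/5 + 2*(-46)) - 531*I*√22 = (36/5 - 92) - 531*I*√22 = -424/5 - 531*I*√22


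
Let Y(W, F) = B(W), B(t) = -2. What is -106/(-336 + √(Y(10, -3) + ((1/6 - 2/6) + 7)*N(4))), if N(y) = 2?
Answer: 15264/48379 + 106*√105/338653 ≈ 0.31872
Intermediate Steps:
Y(W, F) = -2
-106/(-336 + √(Y(10, -3) + ((1/6 - 2/6) + 7)*N(4))) = -106/(-336 + √(-2 + ((1/6 - 2/6) + 7)*2)) = -106/(-336 + √(-2 + ((1*(⅙) - 2*⅙) + 7)*2)) = -106/(-336 + √(-2 + ((⅙ - ⅓) + 7)*2)) = -106/(-336 + √(-2 + (-⅙ + 7)*2)) = -106/(-336 + √(-2 + (41/6)*2)) = -106/(-336 + √(-2 + 41/3)) = -106/(-336 + √(35/3)) = -106/(-336 + √105/3)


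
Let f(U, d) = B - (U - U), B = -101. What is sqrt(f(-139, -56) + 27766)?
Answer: sqrt(27665) ≈ 166.33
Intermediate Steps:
f(U, d) = -101 (f(U, d) = -101 - (U - U) = -101 - 1*0 = -101 + 0 = -101)
sqrt(f(-139, -56) + 27766) = sqrt(-101 + 27766) = sqrt(27665)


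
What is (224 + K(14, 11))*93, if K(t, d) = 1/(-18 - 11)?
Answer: 604035/29 ≈ 20829.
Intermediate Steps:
K(t, d) = -1/29 (K(t, d) = 1/(-29) = -1/29)
(224 + K(14, 11))*93 = (224 - 1/29)*93 = (6495/29)*93 = 604035/29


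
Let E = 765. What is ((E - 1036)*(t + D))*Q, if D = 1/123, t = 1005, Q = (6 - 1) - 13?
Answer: 267999488/123 ≈ 2.1789e+6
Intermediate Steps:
Q = -8 (Q = 5 - 13 = -8)
D = 1/123 ≈ 0.0081301
((E - 1036)*(t + D))*Q = ((765 - 1036)*(1005 + 1/123))*(-8) = -271*123616/123*(-8) = -33499936/123*(-8) = 267999488/123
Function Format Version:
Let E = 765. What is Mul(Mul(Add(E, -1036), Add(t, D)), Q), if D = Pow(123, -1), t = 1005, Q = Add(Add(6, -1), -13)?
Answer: Rational(267999488, 123) ≈ 2.1789e+6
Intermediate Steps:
Q = -8 (Q = Add(5, -13) = -8)
D = Rational(1, 123) ≈ 0.0081301
Mul(Mul(Add(E, -1036), Add(t, D)), Q) = Mul(Mul(Add(765, -1036), Add(1005, Rational(1, 123))), -8) = Mul(Mul(-271, Rational(123616, 123)), -8) = Mul(Rational(-33499936, 123), -8) = Rational(267999488, 123)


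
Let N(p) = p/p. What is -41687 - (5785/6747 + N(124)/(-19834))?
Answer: -429128383813/10293846 ≈ -41688.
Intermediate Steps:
N(p) = 1
-41687 - (5785/6747 + N(124)/(-19834)) = -41687 - (5785/6747 + 1/(-19834)) = -41687 - (5785*(1/6747) + 1*(-1/19834)) = -41687 - (445/519 - 1/19834) = -41687 - 1*8825611/10293846 = -41687 - 8825611/10293846 = -429128383813/10293846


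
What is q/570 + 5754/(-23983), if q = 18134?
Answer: 215813971/6835155 ≈ 31.574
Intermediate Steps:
q/570 + 5754/(-23983) = 18134/570 + 5754/(-23983) = 18134*(1/570) + 5754*(-1/23983) = 9067/285 - 5754/23983 = 215813971/6835155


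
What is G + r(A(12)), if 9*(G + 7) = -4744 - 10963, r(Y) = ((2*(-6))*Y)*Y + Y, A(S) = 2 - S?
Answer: -26660/9 ≈ -2962.2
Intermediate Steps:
r(Y) = Y - 12*Y² (r(Y) = (-12*Y)*Y + Y = -12*Y² + Y = Y - 12*Y²)
G = -15770/9 (G = -7 + (-4744 - 10963)/9 = -7 + (⅑)*(-15707) = -7 - 15707/9 = -15770/9 ≈ -1752.2)
G + r(A(12)) = -15770/9 + (2 - 1*12)*(1 - 12*(2 - 1*12)) = -15770/9 + (2 - 12)*(1 - 12*(2 - 12)) = -15770/9 - 10*(1 - 12*(-10)) = -15770/9 - 10*(1 + 120) = -15770/9 - 10*121 = -15770/9 - 1210 = -26660/9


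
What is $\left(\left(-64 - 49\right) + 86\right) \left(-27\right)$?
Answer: $729$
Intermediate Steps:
$\left(\left(-64 - 49\right) + 86\right) \left(-27\right) = \left(-113 + 86\right) \left(-27\right) = \left(-27\right) \left(-27\right) = 729$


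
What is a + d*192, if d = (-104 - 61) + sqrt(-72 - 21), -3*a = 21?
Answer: -31687 + 192*I*sqrt(93) ≈ -31687.0 + 1851.6*I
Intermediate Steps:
a = -7 (a = -1/3*21 = -7)
d = -165 + I*sqrt(93) (d = -165 + sqrt(-93) = -165 + I*sqrt(93) ≈ -165.0 + 9.6436*I)
a + d*192 = -7 + (-165 + I*sqrt(93))*192 = -7 + (-31680 + 192*I*sqrt(93)) = -31687 + 192*I*sqrt(93)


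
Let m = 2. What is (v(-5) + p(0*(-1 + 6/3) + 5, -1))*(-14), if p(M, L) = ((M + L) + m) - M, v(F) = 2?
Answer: -42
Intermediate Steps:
p(M, L) = 2 + L (p(M, L) = ((M + L) + 2) - M = ((L + M) + 2) - M = (2 + L + M) - M = 2 + L)
(v(-5) + p(0*(-1 + 6/3) + 5, -1))*(-14) = (2 + (2 - 1))*(-14) = (2 + 1)*(-14) = 3*(-14) = -42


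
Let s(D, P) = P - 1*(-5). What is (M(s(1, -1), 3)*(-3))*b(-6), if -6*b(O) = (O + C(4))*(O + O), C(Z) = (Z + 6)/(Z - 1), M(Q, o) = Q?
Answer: 64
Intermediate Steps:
s(D, P) = 5 + P (s(D, P) = P + 5 = 5 + P)
C(Z) = (6 + Z)/(-1 + Z)
b(O) = -O*(10/3 + O)/3 (b(O) = -(O + (6 + 4)/(-1 + 4))*(O + O)/6 = -(O + 10/3)*2*O/6 = -(10/3 + O)*2*O/6 = -O*(10/3 + O)/3)
(M(s(1, -1), 3)*(-3))*b(-6) = ((5 - 1)*(-3))*(-⅑*(-6)*(10 + 3*(-6))) = (4*(-3))*(-⅑*(-6)*(10 - 18)) = -(-4)*(-6)*(-8)/3 = -12*(-16/3) = 64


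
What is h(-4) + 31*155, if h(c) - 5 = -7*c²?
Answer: 4698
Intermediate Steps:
h(c) = 5 - 7*c²
h(-4) + 31*155 = (5 - 7*(-4)²) + 31*155 = (5 - 7*16) + 4805 = (5 - 112) + 4805 = -107 + 4805 = 4698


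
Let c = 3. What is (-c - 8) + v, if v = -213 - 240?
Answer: -464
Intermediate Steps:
v = -453
(-c - 8) + v = (-1*3 - 8) - 453 = (-3 - 8) - 453 = -11 - 453 = -464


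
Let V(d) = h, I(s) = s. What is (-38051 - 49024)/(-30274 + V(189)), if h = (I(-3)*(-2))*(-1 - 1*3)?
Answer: 87075/30298 ≈ 2.8740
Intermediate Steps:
h = -24 (h = (-3*(-2))*(-1 - 1*3) = 6*(-1 - 3) = 6*(-4) = -24)
V(d) = -24
(-38051 - 49024)/(-30274 + V(189)) = (-38051 - 49024)/(-30274 - 24) = -87075/(-30298) = -87075*(-1/30298) = 87075/30298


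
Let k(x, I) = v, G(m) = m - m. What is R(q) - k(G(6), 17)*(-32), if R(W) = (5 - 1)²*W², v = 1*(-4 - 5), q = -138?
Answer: 304416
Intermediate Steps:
v = -9 (v = 1*(-9) = -9)
G(m) = 0
R(W) = 16*W² (R(W) = 4²*W² = 16*W²)
k(x, I) = -9
R(q) - k(G(6), 17)*(-32) = 16*(-138)² - (-9)*(-32) = 16*19044 - 1*288 = 304704 - 288 = 304416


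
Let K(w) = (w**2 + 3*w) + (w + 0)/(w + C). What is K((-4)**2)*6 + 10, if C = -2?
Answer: 12886/7 ≈ 1840.9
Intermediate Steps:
K(w) = w**2 + 3*w + w/(-2 + w) (K(w) = (w**2 + 3*w) + (w + 0)/(w - 2) = (w**2 + 3*w) + w/(-2 + w) = w**2 + 3*w + w/(-2 + w))
K((-4)**2)*6 + 10 = ((-4)**2*(-5 + (-4)**2 + ((-4)**2)**2)/(-2 + (-4)**2))*6 + 10 = (16*(-5 + 16 + 16**2)/(-2 + 16))*6 + 10 = (16*(-5 + 16 + 256)/14)*6 + 10 = (16*(1/14)*267)*6 + 10 = (2136/7)*6 + 10 = 12816/7 + 10 = 12886/7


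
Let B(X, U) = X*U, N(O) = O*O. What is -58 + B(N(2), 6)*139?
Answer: 3278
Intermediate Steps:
N(O) = O²
B(X, U) = U*X
-58 + B(N(2), 6)*139 = -58 + (6*2²)*139 = -58 + (6*4)*139 = -58 + 24*139 = -58 + 3336 = 3278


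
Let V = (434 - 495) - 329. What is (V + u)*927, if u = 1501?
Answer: 1029897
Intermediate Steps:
V = -390 (V = -61 - 329 = -390)
(V + u)*927 = (-390 + 1501)*927 = 1111*927 = 1029897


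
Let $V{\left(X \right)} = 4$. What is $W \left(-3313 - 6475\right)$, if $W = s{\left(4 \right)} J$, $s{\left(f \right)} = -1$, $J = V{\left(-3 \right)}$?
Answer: $39152$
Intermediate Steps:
$J = 4$
$W = -4$ ($W = \left(-1\right) 4 = -4$)
$W \left(-3313 - 6475\right) = - 4 \left(-3313 - 6475\right) = \left(-4\right) \left(-9788\right) = 39152$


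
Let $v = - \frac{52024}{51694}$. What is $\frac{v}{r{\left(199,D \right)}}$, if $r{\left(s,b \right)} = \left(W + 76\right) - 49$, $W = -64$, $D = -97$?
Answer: $\frac{26012}{956339} \approx 0.0272$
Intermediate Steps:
$r{\left(s,b \right)} = -37$ ($r{\left(s,b \right)} = \left(-64 + 76\right) - 49 = 12 - 49 = -37$)
$v = - \frac{26012}{25847}$ ($v = \left(-52024\right) \frac{1}{51694} = - \frac{26012}{25847} \approx -1.0064$)
$\frac{v}{r{\left(199,D \right)}} = - \frac{26012}{25847 \left(-37\right)} = \left(- \frac{26012}{25847}\right) \left(- \frac{1}{37}\right) = \frac{26012}{956339}$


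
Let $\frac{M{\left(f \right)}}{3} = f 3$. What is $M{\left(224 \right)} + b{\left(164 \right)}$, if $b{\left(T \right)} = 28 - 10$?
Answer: $2034$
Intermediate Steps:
$M{\left(f \right)} = 9 f$ ($M{\left(f \right)} = 3 f 3 = 3 \cdot 3 f = 9 f$)
$b{\left(T \right)} = 18$
$M{\left(224 \right)} + b{\left(164 \right)} = 9 \cdot 224 + 18 = 2016 + 18 = 2034$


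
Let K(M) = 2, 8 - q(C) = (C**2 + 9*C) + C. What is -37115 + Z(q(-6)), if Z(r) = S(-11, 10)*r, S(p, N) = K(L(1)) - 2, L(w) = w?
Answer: -37115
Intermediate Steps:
q(C) = 8 - C**2 - 10*C (q(C) = 8 - ((C**2 + 9*C) + C) = 8 - (C**2 + 10*C) = 8 + (-C**2 - 10*C) = 8 - C**2 - 10*C)
S(p, N) = 0 (S(p, N) = 2 - 2 = 0)
Z(r) = 0 (Z(r) = 0*r = 0)
-37115 + Z(q(-6)) = -37115 + 0 = -37115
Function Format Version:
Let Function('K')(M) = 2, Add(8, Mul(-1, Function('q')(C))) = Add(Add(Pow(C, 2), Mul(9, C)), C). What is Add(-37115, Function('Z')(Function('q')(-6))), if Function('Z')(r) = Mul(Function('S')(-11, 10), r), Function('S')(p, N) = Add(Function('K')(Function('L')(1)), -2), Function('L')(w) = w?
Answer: -37115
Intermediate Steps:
Function('q')(C) = Add(8, Mul(-1, Pow(C, 2)), Mul(-10, C)) (Function('q')(C) = Add(8, Mul(-1, Add(Add(Pow(C, 2), Mul(9, C)), C))) = Add(8, Mul(-1, Add(Pow(C, 2), Mul(10, C)))) = Add(8, Add(Mul(-1, Pow(C, 2)), Mul(-10, C))) = Add(8, Mul(-1, Pow(C, 2)), Mul(-10, C)))
Function('S')(p, N) = 0 (Function('S')(p, N) = Add(2, -2) = 0)
Function('Z')(r) = 0 (Function('Z')(r) = Mul(0, r) = 0)
Add(-37115, Function('Z')(Function('q')(-6))) = Add(-37115, 0) = -37115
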